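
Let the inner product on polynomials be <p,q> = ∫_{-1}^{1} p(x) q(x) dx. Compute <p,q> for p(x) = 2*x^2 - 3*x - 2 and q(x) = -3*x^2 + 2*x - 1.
<p,q> = 4/15

Expand the product: p(x)·q(x) = -6*x^4 + 13*x^3 - 2*x^2 - x + 2.
∫_{-1}^{1} of each monomial x^k gives [2/(k+1) if k even, 0 if k odd]. Integrating term-by-term (or equivalently evaluating the antiderivative F(x) = -6*x^5/5 + 13*x^4/4 - 2*x^3/3 - x^2/2 + 2*x at the endpoints):
  F(1) − F(−1) = 173/60 − (157/60) = 4/15.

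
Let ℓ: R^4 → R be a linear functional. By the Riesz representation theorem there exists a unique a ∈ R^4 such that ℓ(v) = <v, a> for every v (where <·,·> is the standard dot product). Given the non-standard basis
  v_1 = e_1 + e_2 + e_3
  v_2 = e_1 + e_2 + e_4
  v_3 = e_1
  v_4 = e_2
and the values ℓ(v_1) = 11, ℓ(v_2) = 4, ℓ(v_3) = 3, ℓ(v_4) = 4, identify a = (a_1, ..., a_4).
a = (3, 4, 4, -3)

Write a = (a_1, ..., a_4) in the standard basis. For each basis vector v_i, ℓ(v_i) = <v_i, a> is a linear equation in the a_j's. Collect the n equations into a matrix system V a = ℓ, where row i of V is v_i (expressed in the standard basis). Since V is invertible (lower-triangular with 1s on the diagonal, up to permutation), solve by back-substitution:
  V =
[[1, 1, 1, 0],
 [1, 1, 0, 1],
 [1, 0, 0, 0],
 [0, 1, 0, 0]]
  V a = (11, 4, 3, 4)
Solving gives a = (3, 4, 4, -3).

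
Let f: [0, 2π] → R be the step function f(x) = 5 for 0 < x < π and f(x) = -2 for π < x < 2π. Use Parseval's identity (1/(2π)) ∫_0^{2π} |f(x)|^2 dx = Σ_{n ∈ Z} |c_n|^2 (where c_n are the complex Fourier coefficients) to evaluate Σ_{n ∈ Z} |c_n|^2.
Σ |c_n|^2 = 29/2

Parseval equates the L^2 energy of f (normalised by 1/(2π)) with the ℓ^2 sum of its Fourier coefficients: (1/(2π)) ∫_0^{2π} |f|^2 = Σ |c_n|^2.
Compute the left side: (1/(2π)) [∫_0^π 5^2 dx + ∫_π^{2π} (-2)^2 dx] = (1/(2π)) · (25π + 4π) = (25 + 4)/2 = 29/2.
So Σ_{n ∈ Z} |c_n|^2 = 29/2.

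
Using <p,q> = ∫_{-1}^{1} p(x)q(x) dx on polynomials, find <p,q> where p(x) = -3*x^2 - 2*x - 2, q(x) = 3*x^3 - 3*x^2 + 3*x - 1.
<p,q> = 36/5

Expand the product: p(x)·q(x) = -9*x^5 + 3*x^4 - 9*x^3 + 3*x^2 - 4*x + 2.
∫_{-1}^{1} of each monomial x^k gives [2/(k+1) if k even, 0 if k odd]. Integrating term-by-term (or equivalently evaluating the antiderivative F(x) = -3*x^6/2 + 3*x^5/5 - 9*x^4/4 + x^3 - 2*x^2 + 2*x at the endpoints):
  F(1) − F(−1) = -43/20 − (-187/20) = 36/5.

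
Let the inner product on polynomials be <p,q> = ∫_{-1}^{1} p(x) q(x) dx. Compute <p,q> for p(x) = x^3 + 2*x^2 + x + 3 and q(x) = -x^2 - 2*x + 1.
<p,q> = 12/5

Expand the product: p(x)·q(x) = -x^5 - 4*x^4 - 4*x^3 - 3*x^2 - 5*x + 3.
∫_{-1}^{1} of each monomial x^k gives [2/(k+1) if k even, 0 if k odd]. Integrating term-by-term (or equivalently evaluating the antiderivative F(x) = -x^6/6 - 4*x^5/5 - x^4 - x^3 - 5*x^2/2 + 3*x at the endpoints):
  F(1) − F(−1) = -37/15 − (-73/15) = 12/5.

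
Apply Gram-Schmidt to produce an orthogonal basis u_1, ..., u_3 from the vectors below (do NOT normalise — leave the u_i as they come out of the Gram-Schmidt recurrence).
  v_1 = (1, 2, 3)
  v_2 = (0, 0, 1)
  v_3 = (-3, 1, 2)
Orthogonal basis:
  u_1 = (1, 2, 3)
  u_2 = (-3/14, -3/7, 5/14)
  u_3 = (-14/5, 7/5, 0)

Apply the Gram-Schmidt recurrence
  u_1 = v_1
  u_i = v_i − Σ_{j<i} ((v_i · u_j) / (u_j · u_j)) · u_j.

Step by step this gives:
  u_1 = (1, 2, 3)
  u_2 = (-3/14, -3/7, 5/14)
  u_3 = (-14/5, 7/5, 0)

Orthogonality check:
  u_2 · u_1 = 0 (should be 0)
  u_3 · u_1 = 0 (should be 0)
  u_3 · u_2 = 0 (should be 0)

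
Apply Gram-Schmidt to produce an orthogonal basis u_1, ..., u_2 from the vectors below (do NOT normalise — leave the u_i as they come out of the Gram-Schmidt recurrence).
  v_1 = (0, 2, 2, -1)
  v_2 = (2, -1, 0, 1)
Orthogonal basis:
  u_1 = (0, 2, 2, -1)
  u_2 = (2, -1/3, 2/3, 2/3)

Apply the Gram-Schmidt recurrence
  u_1 = v_1
  u_i = v_i − Σ_{j<i} ((v_i · u_j) / (u_j · u_j)) · u_j.

Step by step this gives:
  u_1 = (0, 2, 2, -1)
  u_2 = (2, -1/3, 2/3, 2/3)

Orthogonality check:
  u_2 · u_1 = 0 (should be 0)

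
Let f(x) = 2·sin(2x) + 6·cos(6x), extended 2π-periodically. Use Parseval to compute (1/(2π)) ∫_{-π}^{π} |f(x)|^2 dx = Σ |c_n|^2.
Σ |c_n|^2 = 20

Expand |f|^2 and use orthogonality of {sin(nx), cos(mx)} on [-π, π]:
  ∫_{-π}^{π} sin(nx)^2 dx = π, ∫ cos(mx)^2 dx = π, and cross terms integrate to 0.
So ∫_{-π}^{π} f(x)^2 dx = 2^2 · π + 6^2 · π = (4 + 36)π.
Divide by 2π: (4 + 36)/2 = 20.
By Parseval, this equals Σ |c_n|^2.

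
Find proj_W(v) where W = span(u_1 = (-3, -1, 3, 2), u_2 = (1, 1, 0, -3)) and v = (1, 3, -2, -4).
proj_W(v) = (116/51, 76/51, -20/17, -208/51)

Set up U = [u_1 | ... | u_2] ∈ R^(4×2). The projector onto W = col(U) is P = U (U^T U)^(-1) U^T.
Compute U^T U =
  [23, -10]
  [-10, 11],
and U^T v = (-20, 16).
Solve U^T U · c = U^T v for the coefficients: c = (-20/51, 56/51). The projection is proj_W(v) = U c.
Check: (v - proj_W(v)) · u_1 = 0  (should be 0).
Check: (v - proj_W(v)) · u_2 = 0  (should be 0).
Result: proj_W(v) = (116/51, 76/51, -20/17, -208/51).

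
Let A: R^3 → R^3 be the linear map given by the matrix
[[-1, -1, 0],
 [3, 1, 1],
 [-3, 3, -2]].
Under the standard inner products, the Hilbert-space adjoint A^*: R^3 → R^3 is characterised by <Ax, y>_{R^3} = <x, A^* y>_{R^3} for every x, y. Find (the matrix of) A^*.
A^* = A^T =
[[-1, 3, -3],
 [-1, 1, 3],
 [0, 1, -2]]

For real matrices with standard dot products, the defining identity <Ax, y> = <x, A^* y> gives (Ax)^T y = x^T (A^*) y, i.e. x^T A^T y = x^T (A^*) y. Since this holds for all x, y, we must have A^* = A^T. Therefore
A^* =
[[-1, 3, -3],
 [-1, 1, 3],
 [0, 1, -2]].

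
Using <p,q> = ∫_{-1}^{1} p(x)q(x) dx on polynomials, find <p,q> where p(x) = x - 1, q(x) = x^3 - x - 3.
<p,q> = 86/15

Expand the product: p(x)·q(x) = x^4 - x^3 - x^2 - 2*x + 3.
∫_{-1}^{1} of each monomial x^k gives [2/(k+1) if k even, 0 if k odd]. Integrating term-by-term (or equivalently evaluating the antiderivative F(x) = x^5/5 - x^4/4 - x^3/3 - x^2 + 3*x at the endpoints):
  F(1) − F(−1) = 97/60 − (-247/60) = 86/15.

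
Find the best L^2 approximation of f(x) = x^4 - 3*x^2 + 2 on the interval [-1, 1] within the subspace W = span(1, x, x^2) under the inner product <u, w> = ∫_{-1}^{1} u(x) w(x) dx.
g(x) = 67/35 - 15*x^2/7

The best approximation g ∈ W is the orthogonal projection of f onto W. Writing g = a_0 + a_1 x + a_2 x^2, the coefficients solve the normal equations G · a = b where
  G_{ij} = <φ_i, φ_j> and b_i = <f, φ_i>, with φ_0 = 1, φ_1 = x, φ_2 = x^2.
G =
  [2, 0, 2/3]
  [0, 2/3, 0]
  [2/3, 0, 2/5],
b = (12/5, 0, 44/105).
Solving gives a_0 = 67/35, a_1 = 0, a_2 = -15/7, so
  g(x) = 67/35 - 15*x^2/7.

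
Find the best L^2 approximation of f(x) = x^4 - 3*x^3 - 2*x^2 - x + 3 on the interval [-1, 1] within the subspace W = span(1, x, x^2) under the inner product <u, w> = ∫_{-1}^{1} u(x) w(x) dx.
g(x) = -8*x^2/7 - 14*x/5 + 102/35

The best approximation g ∈ W is the orthogonal projection of f onto W. Writing g = a_0 + a_1 x + a_2 x^2, the coefficients solve the normal equations G · a = b where
  G_{ij} = <φ_i, φ_j> and b_i = <f, φ_i>, with φ_0 = 1, φ_1 = x, φ_2 = x^2.
G =
  [2, 0, 2/3]
  [0, 2/3, 0]
  [2/3, 0, 2/5],
b = (76/15, -28/15, 52/35).
Solving gives a_0 = 102/35, a_1 = -14/5, a_2 = -8/7, so
  g(x) = -8*x^2/7 - 14*x/5 + 102/35.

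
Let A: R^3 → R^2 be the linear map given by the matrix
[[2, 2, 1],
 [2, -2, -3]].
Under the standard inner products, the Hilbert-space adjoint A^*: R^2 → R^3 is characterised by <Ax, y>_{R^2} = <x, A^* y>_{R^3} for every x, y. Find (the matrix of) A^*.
A^* = A^T =
[[2, 2],
 [2, -2],
 [1, -3]]

For real matrices with standard dot products, the defining identity <Ax, y> = <x, A^* y> gives (Ax)^T y = x^T (A^*) y, i.e. x^T A^T y = x^T (A^*) y. Since this holds for all x, y, we must have A^* = A^T. Therefore
A^* =
[[2, 2],
 [2, -2],
 [1, -3]].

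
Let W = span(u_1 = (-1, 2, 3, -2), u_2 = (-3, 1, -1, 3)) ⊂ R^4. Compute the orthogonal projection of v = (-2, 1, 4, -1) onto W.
proj_W(v) = (-72/43, 99/43, 126/43, -63/43)

Set up U = [u_1 | ... | u_2] ∈ R^(4×2). The projector onto W = col(U) is P = U (U^T U)^(-1) U^T.
Compute U^T U =
  [18, -4]
  [-4, 20],
and U^T v = (18, 0).
Solve U^T U · c = U^T v for the coefficients: c = (45/43, 9/43). The projection is proj_W(v) = U c.
Check: (v - proj_W(v)) · u_1 = 0  (should be 0).
Check: (v - proj_W(v)) · u_2 = 0  (should be 0).
Result: proj_W(v) = (-72/43, 99/43, 126/43, -63/43).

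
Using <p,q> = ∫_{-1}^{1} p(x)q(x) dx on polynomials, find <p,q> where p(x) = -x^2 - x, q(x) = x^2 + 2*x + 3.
<p,q> = -56/15

Expand the product: p(x)·q(x) = -x^4 - 3*x^3 - 5*x^2 - 3*x.
∫_{-1}^{1} of each monomial x^k gives [2/(k+1) if k even, 0 if k odd]. Integrating term-by-term (or equivalently evaluating the antiderivative F(x) = -x^5/5 - 3*x^4/4 - 5*x^3/3 - 3*x^2/2 at the endpoints):
  F(1) − F(−1) = -247/60 − (-23/60) = -56/15.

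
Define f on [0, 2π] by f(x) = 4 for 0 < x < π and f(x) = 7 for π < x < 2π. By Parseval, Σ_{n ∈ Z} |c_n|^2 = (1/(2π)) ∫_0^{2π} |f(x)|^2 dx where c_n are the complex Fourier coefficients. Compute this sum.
Σ |c_n|^2 = 65/2

Parseval equates the L^2 energy of f (normalised by 1/(2π)) with the ℓ^2 sum of its Fourier coefficients: (1/(2π)) ∫_0^{2π} |f|^2 = Σ |c_n|^2.
Compute the left side: (1/(2π)) [∫_0^π 4^2 dx + ∫_π^{2π} 7^2 dx] = (1/(2π)) · (16π + 49π) = (16 + 49)/2 = 65/2.
So Σ_{n ∈ Z} |c_n|^2 = 65/2.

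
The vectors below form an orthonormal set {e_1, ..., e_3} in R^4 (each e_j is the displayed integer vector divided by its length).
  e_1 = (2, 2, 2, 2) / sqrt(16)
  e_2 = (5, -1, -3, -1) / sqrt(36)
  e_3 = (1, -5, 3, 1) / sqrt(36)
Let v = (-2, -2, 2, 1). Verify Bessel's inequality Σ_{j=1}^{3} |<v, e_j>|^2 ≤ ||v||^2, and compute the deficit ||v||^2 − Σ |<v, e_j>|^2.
Σ |<v, e_j>|^2 = 51/4; ||v||^2 = 13; deficit = 1/4

Write each e_j = u_j / sqrt(<u_j, u_j>) where u_j is the displayed integer vector. Then <v, e_j> = <v, u_j> / sqrt(<u_j, u_j>), so |<v, e_j>|^2 = <v, u_j>^2 / <u_j, u_j>.
Coefficients: <v, e_1> = -2/sqrt(16), <v, e_2> = -15/sqrt(36), <v, e_3> = 15/sqrt(36).
Square and sum: Σ |<v, e_j>|^2 = 51/4.
Compute ||v||^2 = v·v = 13.
Deficit = 13 − 51/4 = 1/4 ≥ 0, confirming Bessel's inequality. (The deficit equals ||v − Σ <v,e_j> e_j||^2, the squared distance from v to span{e_j}.)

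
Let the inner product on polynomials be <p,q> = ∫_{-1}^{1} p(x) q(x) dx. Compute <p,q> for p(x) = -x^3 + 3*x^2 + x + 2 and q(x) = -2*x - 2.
<p,q> = -188/15

Expand the product: p(x)·q(x) = 2*x^4 - 4*x^3 - 8*x^2 - 6*x - 4.
∫_{-1}^{1} of each monomial x^k gives [2/(k+1) if k even, 0 if k odd]. Integrating term-by-term (or equivalently evaluating the antiderivative F(x) = 2*x^5/5 - x^4 - 8*x^3/3 - 3*x^2 - 4*x at the endpoints):
  F(1) − F(−1) = -154/15 − (34/15) = -188/15.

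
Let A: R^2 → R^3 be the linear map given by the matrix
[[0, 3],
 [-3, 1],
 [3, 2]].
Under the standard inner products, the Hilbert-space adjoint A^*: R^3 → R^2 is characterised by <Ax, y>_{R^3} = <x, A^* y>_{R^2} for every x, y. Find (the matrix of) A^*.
A^* = A^T =
[[0, -3, 3],
 [3, 1, 2]]

For real matrices with standard dot products, the defining identity <Ax, y> = <x, A^* y> gives (Ax)^T y = x^T (A^*) y, i.e. x^T A^T y = x^T (A^*) y. Since this holds for all x, y, we must have A^* = A^T. Therefore
A^* =
[[0, -3, 3],
 [3, 1, 2]].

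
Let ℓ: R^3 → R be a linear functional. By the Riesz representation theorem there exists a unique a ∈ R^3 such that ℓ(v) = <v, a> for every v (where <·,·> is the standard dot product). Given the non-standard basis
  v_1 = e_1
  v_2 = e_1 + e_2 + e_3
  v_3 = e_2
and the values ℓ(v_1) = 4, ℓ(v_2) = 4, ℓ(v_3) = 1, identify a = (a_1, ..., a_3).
a = (4, 1, -1)

Write a = (a_1, ..., a_3) in the standard basis. For each basis vector v_i, ℓ(v_i) = <v_i, a> is a linear equation in the a_j's. Collect the n equations into a matrix system V a = ℓ, where row i of V is v_i (expressed in the standard basis). Since V is invertible (lower-triangular with 1s on the diagonal, up to permutation), solve by back-substitution:
  V =
[[1, 0, 0],
 [1, 1, 1],
 [0, 1, 0]]
  V a = (4, 4, 1)
Solving gives a = (4, 1, -1).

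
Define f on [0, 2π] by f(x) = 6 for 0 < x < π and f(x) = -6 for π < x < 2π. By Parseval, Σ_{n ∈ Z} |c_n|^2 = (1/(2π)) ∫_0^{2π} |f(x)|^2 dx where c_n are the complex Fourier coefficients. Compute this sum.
Σ |c_n|^2 = 36

Parseval equates the L^2 energy of f (normalised by 1/(2π)) with the ℓ^2 sum of its Fourier coefficients: (1/(2π)) ∫_0^{2π} |f|^2 = Σ |c_n|^2.
Compute the left side: (1/(2π)) [∫_0^π 6^2 dx + ∫_π^{2π} (-6)^2 dx] = (1/(2π)) · (36π + 36π) = (36 + 36)/2 = 36.
So Σ_{n ∈ Z} |c_n|^2 = 36.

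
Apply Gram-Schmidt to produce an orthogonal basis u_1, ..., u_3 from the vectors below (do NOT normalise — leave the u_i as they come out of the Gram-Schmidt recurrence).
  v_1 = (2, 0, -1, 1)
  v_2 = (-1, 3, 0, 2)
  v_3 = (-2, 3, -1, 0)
Orthogonal basis:
  u_1 = (2, 0, -1, 1)
  u_2 = (-1, 3, 0, 2)
  u_3 = (-3/14, 9/14, -3/2, -15/14)

Apply the Gram-Schmidt recurrence
  u_1 = v_1
  u_i = v_i − Σ_{j<i} ((v_i · u_j) / (u_j · u_j)) · u_j.

Step by step this gives:
  u_1 = (2, 0, -1, 1)
  u_2 = (-1, 3, 0, 2)
  u_3 = (-3/14, 9/14, -3/2, -15/14)

Orthogonality check:
  u_2 · u_1 = 0 (should be 0)
  u_3 · u_1 = 0 (should be 0)
  u_3 · u_2 = 0 (should be 0)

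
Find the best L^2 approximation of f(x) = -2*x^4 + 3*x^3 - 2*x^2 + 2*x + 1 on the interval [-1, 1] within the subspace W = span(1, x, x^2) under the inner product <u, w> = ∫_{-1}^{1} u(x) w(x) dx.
g(x) = -26*x^2/7 + 19*x/5 + 41/35

The best approximation g ∈ W is the orthogonal projection of f onto W. Writing g = a_0 + a_1 x + a_2 x^2, the coefficients solve the normal equations G · a = b where
  G_{ij} = <φ_i, φ_j> and b_i = <f, φ_i>, with φ_0 = 1, φ_1 = x, φ_2 = x^2.
G =
  [2, 0, 2/3]
  [0, 2/3, 0]
  [2/3, 0, 2/5],
b = (-2/15, 38/15, -74/105).
Solving gives a_0 = 41/35, a_1 = 19/5, a_2 = -26/7, so
  g(x) = -26*x^2/7 + 19*x/5 + 41/35.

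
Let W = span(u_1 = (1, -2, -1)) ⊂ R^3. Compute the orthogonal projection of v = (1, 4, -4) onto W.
proj_W(v) = (-1/2, 1, 1/2)

Set up U = [u_1 | ... | u_1] ∈ R^(3×1). The projector onto W = col(U) is P = U (U^T U)^(-1) U^T.
Compute U^T U =
  [6],
and U^T v = (-3).
Solve U^T U · c = U^T v for the coefficients: c = (-1/2). The projection is proj_W(v) = U c.
Check: (v - proj_W(v)) · u_1 = 0  (should be 0).
Result: proj_W(v) = (-1/2, 1, 1/2).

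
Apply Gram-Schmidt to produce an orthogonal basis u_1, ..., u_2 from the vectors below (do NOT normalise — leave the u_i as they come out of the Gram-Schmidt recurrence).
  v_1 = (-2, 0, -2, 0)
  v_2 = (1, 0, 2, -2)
Orthogonal basis:
  u_1 = (-2, 0, -2, 0)
  u_2 = (-1/2, 0, 1/2, -2)

Apply the Gram-Schmidt recurrence
  u_1 = v_1
  u_i = v_i − Σ_{j<i} ((v_i · u_j) / (u_j · u_j)) · u_j.

Step by step this gives:
  u_1 = (-2, 0, -2, 0)
  u_2 = (-1/2, 0, 1/2, -2)

Orthogonality check:
  u_2 · u_1 = 0 (should be 0)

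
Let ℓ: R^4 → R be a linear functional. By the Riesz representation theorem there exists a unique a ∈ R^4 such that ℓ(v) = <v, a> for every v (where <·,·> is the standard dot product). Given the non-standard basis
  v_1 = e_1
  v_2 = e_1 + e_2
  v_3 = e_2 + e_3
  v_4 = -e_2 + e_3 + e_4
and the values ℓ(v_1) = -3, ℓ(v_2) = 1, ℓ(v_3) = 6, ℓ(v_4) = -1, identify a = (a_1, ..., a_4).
a = (-3, 4, 2, 1)

Write a = (a_1, ..., a_4) in the standard basis. For each basis vector v_i, ℓ(v_i) = <v_i, a> is a linear equation in the a_j's. Collect the n equations into a matrix system V a = ℓ, where row i of V is v_i (expressed in the standard basis). Since V is invertible (lower-triangular with 1s on the diagonal, up to permutation), solve by back-substitution:
  V =
[[1, 0, 0, 0],
 [1, 1, 0, 0],
 [0, 1, 1, 0],
 [0, -1, 1, 1]]
  V a = (-3, 1, 6, -1)
Solving gives a = (-3, 4, 2, 1).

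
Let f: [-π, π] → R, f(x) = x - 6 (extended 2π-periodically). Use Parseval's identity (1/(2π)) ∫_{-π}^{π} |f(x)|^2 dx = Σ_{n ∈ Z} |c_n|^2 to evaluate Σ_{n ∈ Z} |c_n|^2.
Σ |c_n|^2 = π^2/3 + 36

Expand and integrate term by term over [-π, π]:
  ∫ (x)^2 dx = 1·(2π^3/3); ∫ 2·1·(-6)·x dx = 0 (odd integrand); ∫ (-6)^2 dx = 36·2π.
So (1/(2π)) ∫_{-π}^{π} (x - 6)^2 dx = 1π^2/3 + 36 = π^2/3 + 36.
Parseval ⇒ Σ |c_n|^2 = π^2/3 + 36.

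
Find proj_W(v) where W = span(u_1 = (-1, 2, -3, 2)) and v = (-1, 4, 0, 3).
proj_W(v) = (-5/6, 5/3, -5/2, 5/3)

Set up U = [u_1 | ... | u_1] ∈ R^(4×1). The projector onto W = col(U) is P = U (U^T U)^(-1) U^T.
Compute U^T U =
  [18],
and U^T v = (15).
Solve U^T U · c = U^T v for the coefficients: c = (5/6). The projection is proj_W(v) = U c.
Check: (v - proj_W(v)) · u_1 = 0  (should be 0).
Result: proj_W(v) = (-5/6, 5/3, -5/2, 5/3).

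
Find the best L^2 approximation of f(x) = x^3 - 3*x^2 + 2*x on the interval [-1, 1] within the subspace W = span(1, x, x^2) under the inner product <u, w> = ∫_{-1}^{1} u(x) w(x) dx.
g(x) = -3*x^2 + 13*x/5

The best approximation g ∈ W is the orthogonal projection of f onto W. Writing g = a_0 + a_1 x + a_2 x^2, the coefficients solve the normal equations G · a = b where
  G_{ij} = <φ_i, φ_j> and b_i = <f, φ_i>, with φ_0 = 1, φ_1 = x, φ_2 = x^2.
G =
  [2, 0, 2/3]
  [0, 2/3, 0]
  [2/3, 0, 2/5],
b = (-2, 26/15, -6/5).
Solving gives a_0 = 0, a_1 = 13/5, a_2 = -3, so
  g(x) = -3*x^2 + 13*x/5.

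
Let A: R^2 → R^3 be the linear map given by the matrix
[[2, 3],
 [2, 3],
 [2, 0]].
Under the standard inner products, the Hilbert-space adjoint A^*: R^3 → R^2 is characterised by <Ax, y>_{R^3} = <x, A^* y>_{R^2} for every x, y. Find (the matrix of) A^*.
A^* = A^T =
[[2, 2, 2],
 [3, 3, 0]]

For real matrices with standard dot products, the defining identity <Ax, y> = <x, A^* y> gives (Ax)^T y = x^T (A^*) y, i.e. x^T A^T y = x^T (A^*) y. Since this holds for all x, y, we must have A^* = A^T. Therefore
A^* =
[[2, 2, 2],
 [3, 3, 0]].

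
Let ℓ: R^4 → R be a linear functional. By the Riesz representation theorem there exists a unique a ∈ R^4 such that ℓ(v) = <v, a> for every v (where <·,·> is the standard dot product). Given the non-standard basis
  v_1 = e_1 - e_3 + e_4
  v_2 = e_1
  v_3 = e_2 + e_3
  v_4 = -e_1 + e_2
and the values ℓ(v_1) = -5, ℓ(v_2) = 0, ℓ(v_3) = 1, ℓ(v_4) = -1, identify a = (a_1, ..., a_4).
a = (0, -1, 2, -3)

Write a = (a_1, ..., a_4) in the standard basis. For each basis vector v_i, ℓ(v_i) = <v_i, a> is a linear equation in the a_j's. Collect the n equations into a matrix system V a = ℓ, where row i of V is v_i (expressed in the standard basis). Since V is invertible (lower-triangular with 1s on the diagonal, up to permutation), solve by back-substitution:
  V =
[[1, 0, -1, 1],
 [1, 0, 0, 0],
 [0, 1, 1, 0],
 [-1, 1, 0, 0]]
  V a = (-5, 0, 1, -1)
Solving gives a = (0, -1, 2, -3).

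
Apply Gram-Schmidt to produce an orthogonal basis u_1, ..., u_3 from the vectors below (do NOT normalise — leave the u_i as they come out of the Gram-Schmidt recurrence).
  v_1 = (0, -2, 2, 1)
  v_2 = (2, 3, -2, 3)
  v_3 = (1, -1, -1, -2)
Orthogonal basis:
  u_1 = (0, -2, 2, 1)
  u_2 = (2, 13/9, -4/9, 34/9)
  u_3 = (303/185, -182/185, -129/185, -106/185)

Apply the Gram-Schmidt recurrence
  u_1 = v_1
  u_i = v_i − Σ_{j<i} ((v_i · u_j) / (u_j · u_j)) · u_j.

Step by step this gives:
  u_1 = (0, -2, 2, 1)
  u_2 = (2, 13/9, -4/9, 34/9)
  u_3 = (303/185, -182/185, -129/185, -106/185)

Orthogonality check:
  u_2 · u_1 = 0 (should be 0)
  u_3 · u_1 = 0 (should be 0)
  u_3 · u_2 = 0 (should be 0)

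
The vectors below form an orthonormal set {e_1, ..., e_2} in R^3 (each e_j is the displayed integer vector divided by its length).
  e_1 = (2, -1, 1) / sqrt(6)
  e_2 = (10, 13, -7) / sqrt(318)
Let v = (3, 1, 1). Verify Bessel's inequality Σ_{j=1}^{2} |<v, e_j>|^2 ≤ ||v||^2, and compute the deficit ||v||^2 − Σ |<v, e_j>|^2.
Σ |<v, e_j>|^2 = 534/53; ||v||^2 = 11; deficit = 49/53

Write each e_j = u_j / sqrt(<u_j, u_j>) where u_j is the displayed integer vector. Then <v, e_j> = <v, u_j> / sqrt(<u_j, u_j>), so |<v, e_j>|^2 = <v, u_j>^2 / <u_j, u_j>.
Coefficients: <v, e_1> = 6/sqrt(6), <v, e_2> = 36/sqrt(318).
Square and sum: Σ |<v, e_j>|^2 = 534/53.
Compute ||v||^2 = v·v = 11.
Deficit = 11 − 534/53 = 49/53 ≥ 0, confirming Bessel's inequality. (The deficit equals ||v − Σ <v,e_j> e_j||^2, the squared distance from v to span{e_j}.)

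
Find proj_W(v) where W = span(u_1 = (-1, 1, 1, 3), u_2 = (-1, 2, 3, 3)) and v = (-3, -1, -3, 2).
proj_W(v) = (-46/51, -53/51, -152/51, 46/17)

Set up U = [u_1 | ... | u_2] ∈ R^(4×2). The projector onto W = col(U) is P = U (U^T U)^(-1) U^T.
Compute U^T U =
  [12, 15]
  [15, 23],
and U^T v = (5, -2).
Solve U^T U · c = U^T v for the coefficients: c = (145/51, -33/17). The projection is proj_W(v) = U c.
Check: (v - proj_W(v)) · u_1 = 0  (should be 0).
Check: (v - proj_W(v)) · u_2 = 0  (should be 0).
Result: proj_W(v) = (-46/51, -53/51, -152/51, 46/17).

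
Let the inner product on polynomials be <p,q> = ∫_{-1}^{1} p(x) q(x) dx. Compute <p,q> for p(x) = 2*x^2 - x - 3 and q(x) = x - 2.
<p,q> = 26/3

Expand the product: p(x)·q(x) = 2*x^3 - 5*x^2 - x + 6.
∫_{-1}^{1} of each monomial x^k gives [2/(k+1) if k even, 0 if k odd]. Integrating term-by-term (or equivalently evaluating the antiderivative F(x) = x^4/2 - 5*x^3/3 - x^2/2 + 6*x at the endpoints):
  F(1) − F(−1) = 13/3 − (-13/3) = 26/3.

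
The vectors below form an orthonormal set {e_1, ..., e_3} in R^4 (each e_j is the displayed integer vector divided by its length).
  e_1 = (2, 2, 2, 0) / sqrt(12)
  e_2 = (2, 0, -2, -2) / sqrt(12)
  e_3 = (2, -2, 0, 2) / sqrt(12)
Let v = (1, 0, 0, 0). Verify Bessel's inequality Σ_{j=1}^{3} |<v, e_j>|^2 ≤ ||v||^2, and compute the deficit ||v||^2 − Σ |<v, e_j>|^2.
Σ |<v, e_j>|^2 = 1; ||v||^2 = 1; deficit = 0

Write each e_j = u_j / sqrt(<u_j, u_j>) where u_j is the displayed integer vector. Then <v, e_j> = <v, u_j> / sqrt(<u_j, u_j>), so |<v, e_j>|^2 = <v, u_j>^2 / <u_j, u_j>.
Coefficients: <v, e_1> = 2/sqrt(12), <v, e_2> = 2/sqrt(12), <v, e_3> = 2/sqrt(12).
Square and sum: Σ |<v, e_j>|^2 = 1.
Compute ||v||^2 = v·v = 1.
Deficit = 1 − 1 = 0 ≥ 0, confirming Bessel's inequality. (The deficit equals ||v − Σ <v,e_j> e_j||^2, the squared distance from v to span{e_j}.)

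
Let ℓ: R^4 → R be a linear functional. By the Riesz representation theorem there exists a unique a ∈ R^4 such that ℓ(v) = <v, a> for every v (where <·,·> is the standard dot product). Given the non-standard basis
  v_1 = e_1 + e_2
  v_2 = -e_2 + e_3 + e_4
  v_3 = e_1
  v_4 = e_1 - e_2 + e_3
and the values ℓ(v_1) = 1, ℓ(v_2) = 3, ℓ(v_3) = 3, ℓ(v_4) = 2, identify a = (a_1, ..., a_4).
a = (3, -2, -3, 4)

Write a = (a_1, ..., a_4) in the standard basis. For each basis vector v_i, ℓ(v_i) = <v_i, a> is a linear equation in the a_j's. Collect the n equations into a matrix system V a = ℓ, where row i of V is v_i (expressed in the standard basis). Since V is invertible (lower-triangular with 1s on the diagonal, up to permutation), solve by back-substitution:
  V =
[[1, 1, 0, 0],
 [0, -1, 1, 1],
 [1, 0, 0, 0],
 [1, -1, 1, 0]]
  V a = (1, 3, 3, 2)
Solving gives a = (3, -2, -3, 4).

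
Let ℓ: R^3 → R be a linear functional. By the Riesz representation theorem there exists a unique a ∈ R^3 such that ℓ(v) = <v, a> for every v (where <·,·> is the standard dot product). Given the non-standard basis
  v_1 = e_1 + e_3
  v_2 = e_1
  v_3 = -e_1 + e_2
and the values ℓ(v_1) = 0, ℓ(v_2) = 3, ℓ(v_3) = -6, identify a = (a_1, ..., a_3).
a = (3, -3, -3)

Write a = (a_1, ..., a_3) in the standard basis. For each basis vector v_i, ℓ(v_i) = <v_i, a> is a linear equation in the a_j's. Collect the n equations into a matrix system V a = ℓ, where row i of V is v_i (expressed in the standard basis). Since V is invertible (lower-triangular with 1s on the diagonal, up to permutation), solve by back-substitution:
  V =
[[1, 0, 1],
 [1, 0, 0],
 [-1, 1, 0]]
  V a = (0, 3, -6)
Solving gives a = (3, -3, -3).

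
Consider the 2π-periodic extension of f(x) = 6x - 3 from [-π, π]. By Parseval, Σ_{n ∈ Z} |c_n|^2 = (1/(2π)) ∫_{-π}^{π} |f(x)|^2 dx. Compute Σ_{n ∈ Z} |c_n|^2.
Σ |c_n|^2 = 12π^2 + 9

Expand and integrate term by term over [-π, π]:
  ∫ (6x)^2 dx = 36·(2π^3/3); ∫ 2·6·(-3)·x dx = 0 (odd integrand); ∫ (-3)^2 dx = 9·2π.
So (1/(2π)) ∫_{-π}^{π} (6x - 3)^2 dx = 36π^2/3 + 9 = 12π^2 + 9.
Parseval ⇒ Σ |c_n|^2 = 12π^2 + 9.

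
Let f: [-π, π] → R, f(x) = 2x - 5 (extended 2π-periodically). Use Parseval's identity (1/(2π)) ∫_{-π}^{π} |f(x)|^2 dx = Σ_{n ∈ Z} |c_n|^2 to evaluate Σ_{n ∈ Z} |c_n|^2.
Σ |c_n|^2 = 4π^2/3 + 25

Expand and integrate term by term over [-π, π]:
  ∫ (2x)^2 dx = 4·(2π^3/3); ∫ 2·2·(-5)·x dx = 0 (odd integrand); ∫ (-5)^2 dx = 25·2π.
So (1/(2π)) ∫_{-π}^{π} (2x - 5)^2 dx = 4π^2/3 + 25 = 4π^2/3 + 25.
Parseval ⇒ Σ |c_n|^2 = 4π^2/3 + 25.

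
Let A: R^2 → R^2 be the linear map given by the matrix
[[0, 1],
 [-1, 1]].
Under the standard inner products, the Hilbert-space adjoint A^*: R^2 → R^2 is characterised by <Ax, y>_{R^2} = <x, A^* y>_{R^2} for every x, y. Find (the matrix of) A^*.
A^* = A^T =
[[0, -1],
 [1, 1]]

For real matrices with standard dot products, the defining identity <Ax, y> = <x, A^* y> gives (Ax)^T y = x^T (A^*) y, i.e. x^T A^T y = x^T (A^*) y. Since this holds for all x, y, we must have A^* = A^T. Therefore
A^* =
[[0, -1],
 [1, 1]].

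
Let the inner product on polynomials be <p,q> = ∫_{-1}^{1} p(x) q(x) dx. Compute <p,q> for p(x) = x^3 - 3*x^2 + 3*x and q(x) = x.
<p,q> = 12/5

Expand the product: p(x)·q(x) = x^4 - 3*x^3 + 3*x^2.
∫_{-1}^{1} of each monomial x^k gives [2/(k+1) if k even, 0 if k odd]. Integrating term-by-term (or equivalently evaluating the antiderivative F(x) = x^5/5 - 3*x^4/4 + x^3 at the endpoints):
  F(1) − F(−1) = 9/20 − (-39/20) = 12/5.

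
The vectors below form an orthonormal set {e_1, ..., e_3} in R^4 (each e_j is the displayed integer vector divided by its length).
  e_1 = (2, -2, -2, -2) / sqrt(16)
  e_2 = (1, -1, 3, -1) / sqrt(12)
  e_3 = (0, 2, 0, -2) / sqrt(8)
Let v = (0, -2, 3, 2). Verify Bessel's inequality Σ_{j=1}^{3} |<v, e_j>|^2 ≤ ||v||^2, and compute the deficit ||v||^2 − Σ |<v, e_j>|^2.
Σ |<v, e_j>|^2 = 17; ||v||^2 = 17; deficit = 0

Write each e_j = u_j / sqrt(<u_j, u_j>) where u_j is the displayed integer vector. Then <v, e_j> = <v, u_j> / sqrt(<u_j, u_j>), so |<v, e_j>|^2 = <v, u_j>^2 / <u_j, u_j>.
Coefficients: <v, e_1> = -6/sqrt(16), <v, e_2> = 9/sqrt(12), <v, e_3> = -8/sqrt(8).
Square and sum: Σ |<v, e_j>|^2 = 17.
Compute ||v||^2 = v·v = 17.
Deficit = 17 − 17 = 0 ≥ 0, confirming Bessel's inequality. (The deficit equals ||v − Σ <v,e_j> e_j||^2, the squared distance from v to span{e_j}.)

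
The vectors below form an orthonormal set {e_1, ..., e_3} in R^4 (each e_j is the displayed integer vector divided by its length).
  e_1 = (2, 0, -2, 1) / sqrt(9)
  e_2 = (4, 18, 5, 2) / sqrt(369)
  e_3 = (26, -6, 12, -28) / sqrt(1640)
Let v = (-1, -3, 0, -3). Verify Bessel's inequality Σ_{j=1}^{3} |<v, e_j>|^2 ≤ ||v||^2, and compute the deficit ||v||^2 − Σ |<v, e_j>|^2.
Σ |<v, e_j>|^2 = 87/5; ||v||^2 = 19; deficit = 8/5

Write each e_j = u_j / sqrt(<u_j, u_j>) where u_j is the displayed integer vector. Then <v, e_j> = <v, u_j> / sqrt(<u_j, u_j>), so |<v, e_j>|^2 = <v, u_j>^2 / <u_j, u_j>.
Coefficients: <v, e_1> = -5/sqrt(9), <v, e_2> = -64/sqrt(369), <v, e_3> = 76/sqrt(1640).
Square and sum: Σ |<v, e_j>|^2 = 87/5.
Compute ||v||^2 = v·v = 19.
Deficit = 19 − 87/5 = 8/5 ≥ 0, confirming Bessel's inequality. (The deficit equals ||v − Σ <v,e_j> e_j||^2, the squared distance from v to span{e_j}.)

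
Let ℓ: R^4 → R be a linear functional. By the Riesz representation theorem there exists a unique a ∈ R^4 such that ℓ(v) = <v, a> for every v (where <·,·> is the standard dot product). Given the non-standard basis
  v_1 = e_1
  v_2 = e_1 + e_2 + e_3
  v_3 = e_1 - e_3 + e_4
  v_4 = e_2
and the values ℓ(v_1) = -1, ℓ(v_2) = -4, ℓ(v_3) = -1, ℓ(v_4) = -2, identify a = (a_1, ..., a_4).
a = (-1, -2, -1, -1)

Write a = (a_1, ..., a_4) in the standard basis. For each basis vector v_i, ℓ(v_i) = <v_i, a> is a linear equation in the a_j's. Collect the n equations into a matrix system V a = ℓ, where row i of V is v_i (expressed in the standard basis). Since V is invertible (lower-triangular with 1s on the diagonal, up to permutation), solve by back-substitution:
  V =
[[1, 0, 0, 0],
 [1, 1, 1, 0],
 [1, 0, -1, 1],
 [0, 1, 0, 0]]
  V a = (-1, -4, -1, -2)
Solving gives a = (-1, -2, -1, -1).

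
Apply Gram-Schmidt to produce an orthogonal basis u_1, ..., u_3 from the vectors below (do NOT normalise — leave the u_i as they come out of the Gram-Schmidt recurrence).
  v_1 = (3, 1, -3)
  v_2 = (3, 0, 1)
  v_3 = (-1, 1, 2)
Orthogonal basis:
  u_1 = (3, 1, -3)
  u_2 = (39/19, -6/19, 37/19)
  u_3 = (-19/154, 114/77, 57/154)

Apply the Gram-Schmidt recurrence
  u_1 = v_1
  u_i = v_i − Σ_{j<i} ((v_i · u_j) / (u_j · u_j)) · u_j.

Step by step this gives:
  u_1 = (3, 1, -3)
  u_2 = (39/19, -6/19, 37/19)
  u_3 = (-19/154, 114/77, 57/154)

Orthogonality check:
  u_2 · u_1 = 0 (should be 0)
  u_3 · u_1 = 0 (should be 0)
  u_3 · u_2 = 0 (should be 0)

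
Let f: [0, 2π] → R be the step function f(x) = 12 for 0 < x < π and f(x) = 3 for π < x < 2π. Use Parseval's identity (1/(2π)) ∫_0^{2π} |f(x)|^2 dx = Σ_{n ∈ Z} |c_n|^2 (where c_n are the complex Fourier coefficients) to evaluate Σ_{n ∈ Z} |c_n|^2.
Σ |c_n|^2 = 153/2

Parseval equates the L^2 energy of f (normalised by 1/(2π)) with the ℓ^2 sum of its Fourier coefficients: (1/(2π)) ∫_0^{2π} |f|^2 = Σ |c_n|^2.
Compute the left side: (1/(2π)) [∫_0^π 12^2 dx + ∫_π^{2π} 3^2 dx] = (1/(2π)) · (144π + 9π) = (144 + 9)/2 = 153/2.
So Σ_{n ∈ Z} |c_n|^2 = 153/2.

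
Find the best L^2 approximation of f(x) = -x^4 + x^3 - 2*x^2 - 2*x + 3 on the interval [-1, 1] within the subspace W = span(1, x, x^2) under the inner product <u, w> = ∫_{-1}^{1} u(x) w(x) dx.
g(x) = -20*x^2/7 - 7*x/5 + 108/35

The best approximation g ∈ W is the orthogonal projection of f onto W. Writing g = a_0 + a_1 x + a_2 x^2, the coefficients solve the normal equations G · a = b where
  G_{ij} = <φ_i, φ_j> and b_i = <f, φ_i>, with φ_0 = 1, φ_1 = x, φ_2 = x^2.
G =
  [2, 0, 2/3]
  [0, 2/3, 0]
  [2/3, 0, 2/5],
b = (64/15, -14/15, 32/35).
Solving gives a_0 = 108/35, a_1 = -7/5, a_2 = -20/7, so
  g(x) = -20*x^2/7 - 7*x/5 + 108/35.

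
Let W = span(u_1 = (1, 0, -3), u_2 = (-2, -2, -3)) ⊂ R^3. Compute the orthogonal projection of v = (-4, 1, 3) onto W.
proj_W(v) = (-322/121, -122/121, 417/121)

Set up U = [u_1 | ... | u_2] ∈ R^(3×2). The projector onto W = col(U) is P = U (U^T U)^(-1) U^T.
Compute U^T U =
  [10, 7]
  [7, 17],
and U^T v = (-13, -3).
Solve U^T U · c = U^T v for the coefficients: c = (-200/121, 61/121). The projection is proj_W(v) = U c.
Check: (v - proj_W(v)) · u_1 = 0  (should be 0).
Check: (v - proj_W(v)) · u_2 = 0  (should be 0).
Result: proj_W(v) = (-322/121, -122/121, 417/121).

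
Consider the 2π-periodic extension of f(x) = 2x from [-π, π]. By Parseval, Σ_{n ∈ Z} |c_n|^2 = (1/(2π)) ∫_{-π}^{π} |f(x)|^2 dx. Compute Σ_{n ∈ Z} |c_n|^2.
Σ |c_n|^2 = 4π^2/3

Expand and integrate term by term over [-π, π]:
  ∫ (2x)^2 dx = 4·(2π^3/3); ∫ 2·2·(0)·x dx = 0 (odd integrand); ∫ 0^2 dx = 0·2π.
So (1/(2π)) ∫_{-π}^{π} (2x)^2 dx = 4π^2/3 + 0 = 4π^2/3.
Parseval ⇒ Σ |c_n|^2 = 4π^2/3.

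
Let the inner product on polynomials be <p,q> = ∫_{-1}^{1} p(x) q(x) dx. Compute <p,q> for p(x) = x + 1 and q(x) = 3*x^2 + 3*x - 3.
<p,q> = -2

Expand the product: p(x)·q(x) = 3*x^3 + 6*x^2 - 3.
∫_{-1}^{1} of each monomial x^k gives [2/(k+1) if k even, 0 if k odd]. Integrating term-by-term (or equivalently evaluating the antiderivative F(x) = 3*x^4/4 + 2*x^3 - 3*x at the endpoints):
  F(1) − F(−1) = -1/4 − (7/4) = -2.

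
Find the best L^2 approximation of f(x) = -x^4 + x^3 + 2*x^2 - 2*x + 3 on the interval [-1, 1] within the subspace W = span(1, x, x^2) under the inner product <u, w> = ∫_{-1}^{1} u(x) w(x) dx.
g(x) = 8*x^2/7 - 7*x/5 + 108/35

The best approximation g ∈ W is the orthogonal projection of f onto W. Writing g = a_0 + a_1 x + a_2 x^2, the coefficients solve the normal equations G · a = b where
  G_{ij} = <φ_i, φ_j> and b_i = <f, φ_i>, with φ_0 = 1, φ_1 = x, φ_2 = x^2.
G =
  [2, 0, 2/3]
  [0, 2/3, 0]
  [2/3, 0, 2/5],
b = (104/15, -14/15, 88/35).
Solving gives a_0 = 108/35, a_1 = -7/5, a_2 = 8/7, so
  g(x) = 8*x^2/7 - 7*x/5 + 108/35.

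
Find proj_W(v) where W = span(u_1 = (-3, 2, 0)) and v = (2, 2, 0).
proj_W(v) = (6/13, -4/13, 0)

Set up U = [u_1 | ... | u_1] ∈ R^(3×1). The projector onto W = col(U) is P = U (U^T U)^(-1) U^T.
Compute U^T U =
  [13],
and U^T v = (-2).
Solve U^T U · c = U^T v for the coefficients: c = (-2/13). The projection is proj_W(v) = U c.
Check: (v - proj_W(v)) · u_1 = 0  (should be 0).
Result: proj_W(v) = (6/13, -4/13, 0).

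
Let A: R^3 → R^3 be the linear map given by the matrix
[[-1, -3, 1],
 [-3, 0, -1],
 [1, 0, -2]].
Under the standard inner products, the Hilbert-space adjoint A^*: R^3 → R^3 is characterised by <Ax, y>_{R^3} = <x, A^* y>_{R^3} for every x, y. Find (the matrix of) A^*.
A^* = A^T =
[[-1, -3, 1],
 [-3, 0, 0],
 [1, -1, -2]]

For real matrices with standard dot products, the defining identity <Ax, y> = <x, A^* y> gives (Ax)^T y = x^T (A^*) y, i.e. x^T A^T y = x^T (A^*) y. Since this holds for all x, y, we must have A^* = A^T. Therefore
A^* =
[[-1, -3, 1],
 [-3, 0, 0],
 [1, -1, -2]].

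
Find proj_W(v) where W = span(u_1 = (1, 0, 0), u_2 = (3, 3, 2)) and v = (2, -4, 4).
proj_W(v) = (2, -12/13, -8/13)

Set up U = [u_1 | ... | u_2] ∈ R^(3×2). The projector onto W = col(U) is P = U (U^T U)^(-1) U^T.
Compute U^T U =
  [1, 3]
  [3, 22],
and U^T v = (2, 2).
Solve U^T U · c = U^T v for the coefficients: c = (38/13, -4/13). The projection is proj_W(v) = U c.
Check: (v - proj_W(v)) · u_1 = 0  (should be 0).
Check: (v - proj_W(v)) · u_2 = 0  (should be 0).
Result: proj_W(v) = (2, -12/13, -8/13).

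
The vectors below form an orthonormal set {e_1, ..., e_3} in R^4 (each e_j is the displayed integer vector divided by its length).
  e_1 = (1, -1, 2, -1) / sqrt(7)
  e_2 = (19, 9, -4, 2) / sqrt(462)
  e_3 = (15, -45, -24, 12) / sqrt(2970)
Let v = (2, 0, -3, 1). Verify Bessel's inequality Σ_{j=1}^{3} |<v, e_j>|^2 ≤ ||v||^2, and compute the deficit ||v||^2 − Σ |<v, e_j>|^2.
Σ |<v, e_j>|^2 = 69/5; ||v||^2 = 14; deficit = 1/5

Write each e_j = u_j / sqrt(<u_j, u_j>) where u_j is the displayed integer vector. Then <v, e_j> = <v, u_j> / sqrt(<u_j, u_j>), so |<v, e_j>|^2 = <v, u_j>^2 / <u_j, u_j>.
Coefficients: <v, e_1> = -5/sqrt(7), <v, e_2> = 52/sqrt(462), <v, e_3> = 114/sqrt(2970).
Square and sum: Σ |<v, e_j>|^2 = 69/5.
Compute ||v||^2 = v·v = 14.
Deficit = 14 − 69/5 = 1/5 ≥ 0, confirming Bessel's inequality. (The deficit equals ||v − Σ <v,e_j> e_j||^2, the squared distance from v to span{e_j}.)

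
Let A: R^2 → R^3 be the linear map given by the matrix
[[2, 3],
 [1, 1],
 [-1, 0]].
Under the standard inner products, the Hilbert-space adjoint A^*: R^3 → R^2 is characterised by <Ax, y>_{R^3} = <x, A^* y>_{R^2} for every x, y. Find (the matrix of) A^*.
A^* = A^T =
[[2, 1, -1],
 [3, 1, 0]]

For real matrices with standard dot products, the defining identity <Ax, y> = <x, A^* y> gives (Ax)^T y = x^T (A^*) y, i.e. x^T A^T y = x^T (A^*) y. Since this holds for all x, y, we must have A^* = A^T. Therefore
A^* =
[[2, 1, -1],
 [3, 1, 0]].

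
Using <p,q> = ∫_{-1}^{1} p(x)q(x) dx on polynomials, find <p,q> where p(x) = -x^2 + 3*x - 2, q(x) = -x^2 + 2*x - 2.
<p,q> = 226/15

Expand the product: p(x)·q(x) = x^4 - 5*x^3 + 10*x^2 - 10*x + 4.
∫_{-1}^{1} of each monomial x^k gives [2/(k+1) if k even, 0 if k odd]. Integrating term-by-term (or equivalently evaluating the antiderivative F(x) = x^5/5 - 5*x^4/4 + 10*x^3/3 - 5*x^2 + 4*x at the endpoints):
  F(1) − F(−1) = 77/60 − (-827/60) = 226/15.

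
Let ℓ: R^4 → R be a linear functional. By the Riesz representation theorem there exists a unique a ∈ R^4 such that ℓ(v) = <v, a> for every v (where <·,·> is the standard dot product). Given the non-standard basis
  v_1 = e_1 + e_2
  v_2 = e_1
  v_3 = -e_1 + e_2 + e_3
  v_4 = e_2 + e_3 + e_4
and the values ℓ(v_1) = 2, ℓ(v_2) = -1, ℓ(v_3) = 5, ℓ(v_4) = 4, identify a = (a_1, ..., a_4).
a = (-1, 3, 1, 0)

Write a = (a_1, ..., a_4) in the standard basis. For each basis vector v_i, ℓ(v_i) = <v_i, a> is a linear equation in the a_j's. Collect the n equations into a matrix system V a = ℓ, where row i of V is v_i (expressed in the standard basis). Since V is invertible (lower-triangular with 1s on the diagonal, up to permutation), solve by back-substitution:
  V =
[[1, 1, 0, 0],
 [1, 0, 0, 0],
 [-1, 1, 1, 0],
 [0, 1, 1, 1]]
  V a = (2, -1, 5, 4)
Solving gives a = (-1, 3, 1, 0).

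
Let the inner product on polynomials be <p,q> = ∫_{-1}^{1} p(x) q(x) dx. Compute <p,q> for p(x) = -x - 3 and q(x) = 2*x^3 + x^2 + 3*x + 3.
<p,q> = -114/5

Expand the product: p(x)·q(x) = -2*x^4 - 7*x^3 - 6*x^2 - 12*x - 9.
∫_{-1}^{1} of each monomial x^k gives [2/(k+1) if k even, 0 if k odd]. Integrating term-by-term (or equivalently evaluating the antiderivative F(x) = -2*x^5/5 - 7*x^4/4 - 2*x^3 - 6*x^2 - 9*x at the endpoints):
  F(1) − F(−1) = -383/20 − (73/20) = -114/5.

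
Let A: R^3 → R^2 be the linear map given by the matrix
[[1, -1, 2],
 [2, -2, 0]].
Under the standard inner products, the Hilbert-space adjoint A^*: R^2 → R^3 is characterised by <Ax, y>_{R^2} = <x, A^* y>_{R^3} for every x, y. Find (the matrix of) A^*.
A^* = A^T =
[[1, 2],
 [-1, -2],
 [2, 0]]

For real matrices with standard dot products, the defining identity <Ax, y> = <x, A^* y> gives (Ax)^T y = x^T (A^*) y, i.e. x^T A^T y = x^T (A^*) y. Since this holds for all x, y, we must have A^* = A^T. Therefore
A^* =
[[1, 2],
 [-1, -2],
 [2, 0]].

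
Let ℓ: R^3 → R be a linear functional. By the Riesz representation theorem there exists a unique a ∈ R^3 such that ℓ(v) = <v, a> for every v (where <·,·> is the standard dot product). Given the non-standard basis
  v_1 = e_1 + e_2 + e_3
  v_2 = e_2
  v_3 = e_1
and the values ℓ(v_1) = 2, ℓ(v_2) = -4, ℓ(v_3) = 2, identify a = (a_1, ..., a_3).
a = (2, -4, 4)

Write a = (a_1, ..., a_3) in the standard basis. For each basis vector v_i, ℓ(v_i) = <v_i, a> is a linear equation in the a_j's. Collect the n equations into a matrix system V a = ℓ, where row i of V is v_i (expressed in the standard basis). Since V is invertible (lower-triangular with 1s on the diagonal, up to permutation), solve by back-substitution:
  V =
[[1, 1, 1],
 [0, 1, 0],
 [1, 0, 0]]
  V a = (2, -4, 2)
Solving gives a = (2, -4, 4).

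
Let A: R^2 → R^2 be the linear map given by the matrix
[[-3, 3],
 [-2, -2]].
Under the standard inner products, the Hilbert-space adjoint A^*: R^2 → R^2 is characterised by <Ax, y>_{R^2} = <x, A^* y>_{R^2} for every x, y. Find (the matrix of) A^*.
A^* = A^T =
[[-3, -2],
 [3, -2]]

For real matrices with standard dot products, the defining identity <Ax, y> = <x, A^* y> gives (Ax)^T y = x^T (A^*) y, i.e. x^T A^T y = x^T (A^*) y. Since this holds for all x, y, we must have A^* = A^T. Therefore
A^* =
[[-3, -2],
 [3, -2]].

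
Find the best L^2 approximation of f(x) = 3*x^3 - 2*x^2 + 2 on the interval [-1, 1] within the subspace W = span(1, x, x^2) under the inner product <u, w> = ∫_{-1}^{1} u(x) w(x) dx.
g(x) = -2*x^2 + 9*x/5 + 2

The best approximation g ∈ W is the orthogonal projection of f onto W. Writing g = a_0 + a_1 x + a_2 x^2, the coefficients solve the normal equations G · a = b where
  G_{ij} = <φ_i, φ_j> and b_i = <f, φ_i>, with φ_0 = 1, φ_1 = x, φ_2 = x^2.
G =
  [2, 0, 2/3]
  [0, 2/3, 0]
  [2/3, 0, 2/5],
b = (8/3, 6/5, 8/15).
Solving gives a_0 = 2, a_1 = 9/5, a_2 = -2, so
  g(x) = -2*x^2 + 9*x/5 + 2.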